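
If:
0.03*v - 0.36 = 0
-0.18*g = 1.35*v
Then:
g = -90.00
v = 12.00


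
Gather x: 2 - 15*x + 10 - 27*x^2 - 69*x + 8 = -27*x^2 - 84*x + 20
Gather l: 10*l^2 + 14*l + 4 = 10*l^2 + 14*l + 4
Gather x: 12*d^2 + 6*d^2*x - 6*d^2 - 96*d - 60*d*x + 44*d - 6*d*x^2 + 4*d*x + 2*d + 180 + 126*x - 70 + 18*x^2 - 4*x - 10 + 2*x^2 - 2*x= 6*d^2 - 50*d + x^2*(20 - 6*d) + x*(6*d^2 - 56*d + 120) + 100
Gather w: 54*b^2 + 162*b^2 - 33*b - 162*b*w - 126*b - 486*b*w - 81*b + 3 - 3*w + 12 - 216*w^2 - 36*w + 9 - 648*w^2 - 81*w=216*b^2 - 240*b - 864*w^2 + w*(-648*b - 120) + 24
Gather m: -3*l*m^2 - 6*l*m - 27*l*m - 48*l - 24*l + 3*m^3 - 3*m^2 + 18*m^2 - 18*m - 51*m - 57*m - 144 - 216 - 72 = -72*l + 3*m^3 + m^2*(15 - 3*l) + m*(-33*l - 126) - 432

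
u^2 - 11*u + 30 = (u - 6)*(u - 5)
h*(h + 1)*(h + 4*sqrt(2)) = h^3 + h^2 + 4*sqrt(2)*h^2 + 4*sqrt(2)*h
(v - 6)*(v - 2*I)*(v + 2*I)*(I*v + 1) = I*v^4 + v^3 - 6*I*v^3 - 6*v^2 + 4*I*v^2 + 4*v - 24*I*v - 24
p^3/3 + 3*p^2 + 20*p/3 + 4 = (p/3 + 1/3)*(p + 2)*(p + 6)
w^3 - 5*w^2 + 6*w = w*(w - 3)*(w - 2)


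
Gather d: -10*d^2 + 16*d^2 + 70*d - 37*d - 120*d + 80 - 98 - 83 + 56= 6*d^2 - 87*d - 45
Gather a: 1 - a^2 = 1 - a^2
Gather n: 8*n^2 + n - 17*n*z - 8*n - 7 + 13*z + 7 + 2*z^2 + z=8*n^2 + n*(-17*z - 7) + 2*z^2 + 14*z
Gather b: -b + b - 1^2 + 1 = 0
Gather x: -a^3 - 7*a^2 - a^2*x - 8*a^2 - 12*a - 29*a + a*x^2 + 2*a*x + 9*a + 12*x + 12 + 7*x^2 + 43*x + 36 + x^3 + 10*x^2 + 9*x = -a^3 - 15*a^2 - 32*a + x^3 + x^2*(a + 17) + x*(-a^2 + 2*a + 64) + 48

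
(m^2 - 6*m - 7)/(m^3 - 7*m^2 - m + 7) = 1/(m - 1)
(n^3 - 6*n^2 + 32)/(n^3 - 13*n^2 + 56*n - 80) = (n + 2)/(n - 5)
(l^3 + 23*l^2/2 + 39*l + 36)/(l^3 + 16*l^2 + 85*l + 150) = (l^2 + 11*l/2 + 6)/(l^2 + 10*l + 25)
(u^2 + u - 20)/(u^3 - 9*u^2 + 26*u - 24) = (u + 5)/(u^2 - 5*u + 6)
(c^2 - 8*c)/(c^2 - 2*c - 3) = c*(8 - c)/(-c^2 + 2*c + 3)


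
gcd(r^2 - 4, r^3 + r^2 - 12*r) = 1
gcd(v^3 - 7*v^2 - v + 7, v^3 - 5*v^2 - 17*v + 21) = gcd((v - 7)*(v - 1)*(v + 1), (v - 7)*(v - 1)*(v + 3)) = v^2 - 8*v + 7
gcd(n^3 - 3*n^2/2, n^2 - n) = n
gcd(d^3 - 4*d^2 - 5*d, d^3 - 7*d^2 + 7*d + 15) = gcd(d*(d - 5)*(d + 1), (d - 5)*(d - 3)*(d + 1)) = d^2 - 4*d - 5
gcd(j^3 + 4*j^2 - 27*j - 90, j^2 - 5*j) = j - 5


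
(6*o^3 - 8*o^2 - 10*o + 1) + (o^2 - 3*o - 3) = 6*o^3 - 7*o^2 - 13*o - 2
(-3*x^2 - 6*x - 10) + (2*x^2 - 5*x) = -x^2 - 11*x - 10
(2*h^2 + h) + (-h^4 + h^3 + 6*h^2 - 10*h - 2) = -h^4 + h^3 + 8*h^2 - 9*h - 2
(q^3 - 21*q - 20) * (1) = q^3 - 21*q - 20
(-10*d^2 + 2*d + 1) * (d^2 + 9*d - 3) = -10*d^4 - 88*d^3 + 49*d^2 + 3*d - 3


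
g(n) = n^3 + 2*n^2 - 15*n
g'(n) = 3*n^2 + 4*n - 15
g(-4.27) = 22.66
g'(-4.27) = 22.62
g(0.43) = -6.00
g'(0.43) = -12.73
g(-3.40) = 34.82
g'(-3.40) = 6.08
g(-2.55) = 34.67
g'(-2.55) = -5.69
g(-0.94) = 15.04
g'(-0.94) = -16.11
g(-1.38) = 21.88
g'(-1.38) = -14.81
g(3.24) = 6.41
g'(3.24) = 29.45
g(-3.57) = 33.54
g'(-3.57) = 8.95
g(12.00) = 1836.00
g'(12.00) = 465.00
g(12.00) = 1836.00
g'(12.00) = 465.00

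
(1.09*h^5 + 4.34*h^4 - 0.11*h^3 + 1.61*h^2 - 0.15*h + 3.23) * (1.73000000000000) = 1.8857*h^5 + 7.5082*h^4 - 0.1903*h^3 + 2.7853*h^2 - 0.2595*h + 5.5879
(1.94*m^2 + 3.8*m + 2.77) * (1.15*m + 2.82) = 2.231*m^3 + 9.8408*m^2 + 13.9015*m + 7.8114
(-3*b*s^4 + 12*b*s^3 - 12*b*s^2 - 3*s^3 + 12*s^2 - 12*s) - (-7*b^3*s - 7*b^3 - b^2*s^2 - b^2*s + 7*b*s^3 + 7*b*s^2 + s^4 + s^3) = 7*b^3*s + 7*b^3 + b^2*s^2 + b^2*s - 3*b*s^4 + 5*b*s^3 - 19*b*s^2 - s^4 - 4*s^3 + 12*s^2 - 12*s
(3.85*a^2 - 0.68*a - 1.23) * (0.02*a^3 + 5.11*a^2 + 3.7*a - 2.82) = 0.077*a^5 + 19.6599*a^4 + 10.7456*a^3 - 19.6583*a^2 - 2.6334*a + 3.4686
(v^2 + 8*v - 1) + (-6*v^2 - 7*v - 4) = -5*v^2 + v - 5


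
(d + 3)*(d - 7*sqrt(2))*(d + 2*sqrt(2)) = d^3 - 5*sqrt(2)*d^2 + 3*d^2 - 28*d - 15*sqrt(2)*d - 84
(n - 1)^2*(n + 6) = n^3 + 4*n^2 - 11*n + 6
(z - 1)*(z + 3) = z^2 + 2*z - 3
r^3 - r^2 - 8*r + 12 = (r - 2)^2*(r + 3)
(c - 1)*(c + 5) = c^2 + 4*c - 5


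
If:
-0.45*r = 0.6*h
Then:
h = -0.75*r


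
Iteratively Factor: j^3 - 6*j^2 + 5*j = (j - 1)*(j^2 - 5*j) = (j - 5)*(j - 1)*(j)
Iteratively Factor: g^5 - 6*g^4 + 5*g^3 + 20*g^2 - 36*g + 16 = (g - 4)*(g^4 - 2*g^3 - 3*g^2 + 8*g - 4) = (g - 4)*(g - 1)*(g^3 - g^2 - 4*g + 4) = (g - 4)*(g - 2)*(g - 1)*(g^2 + g - 2) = (g - 4)*(g - 2)*(g - 1)*(g + 2)*(g - 1)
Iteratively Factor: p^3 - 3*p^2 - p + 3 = (p - 1)*(p^2 - 2*p - 3) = (p - 3)*(p - 1)*(p + 1)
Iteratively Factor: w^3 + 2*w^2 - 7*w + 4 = (w - 1)*(w^2 + 3*w - 4) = (w - 1)^2*(w + 4)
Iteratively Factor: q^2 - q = (q - 1)*(q)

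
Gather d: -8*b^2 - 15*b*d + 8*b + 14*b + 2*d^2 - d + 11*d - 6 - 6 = -8*b^2 + 22*b + 2*d^2 + d*(10 - 15*b) - 12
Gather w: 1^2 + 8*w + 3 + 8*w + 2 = 16*w + 6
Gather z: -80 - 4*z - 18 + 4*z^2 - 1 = 4*z^2 - 4*z - 99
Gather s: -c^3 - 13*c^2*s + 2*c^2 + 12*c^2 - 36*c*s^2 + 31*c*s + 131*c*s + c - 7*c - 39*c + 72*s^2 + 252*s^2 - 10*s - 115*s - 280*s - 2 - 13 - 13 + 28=-c^3 + 14*c^2 - 45*c + s^2*(324 - 36*c) + s*(-13*c^2 + 162*c - 405)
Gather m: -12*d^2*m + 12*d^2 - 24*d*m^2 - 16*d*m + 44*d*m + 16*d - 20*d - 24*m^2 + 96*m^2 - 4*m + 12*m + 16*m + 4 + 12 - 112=12*d^2 - 4*d + m^2*(72 - 24*d) + m*(-12*d^2 + 28*d + 24) - 96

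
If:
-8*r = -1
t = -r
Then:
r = 1/8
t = -1/8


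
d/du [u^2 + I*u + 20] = 2*u + I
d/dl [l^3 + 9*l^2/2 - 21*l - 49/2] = 3*l^2 + 9*l - 21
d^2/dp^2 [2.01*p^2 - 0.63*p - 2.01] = 4.02000000000000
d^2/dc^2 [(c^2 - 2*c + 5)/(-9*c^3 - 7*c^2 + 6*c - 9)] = 2*(-81*c^6 + 486*c^5 - 2214*c^4 - 1789*c^3 - 708*c^2 + 1467*c + 162)/(729*c^9 + 1701*c^8 - 135*c^7 + 262*c^6 + 3492*c^5 - 837*c^4 - 297*c^3 + 2673*c^2 - 1458*c + 729)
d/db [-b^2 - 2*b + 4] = -2*b - 2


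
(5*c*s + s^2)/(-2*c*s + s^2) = (5*c + s)/(-2*c + s)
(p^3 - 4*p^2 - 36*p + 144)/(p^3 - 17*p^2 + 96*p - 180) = (p^2 + 2*p - 24)/(p^2 - 11*p + 30)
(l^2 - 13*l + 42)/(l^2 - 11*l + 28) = (l - 6)/(l - 4)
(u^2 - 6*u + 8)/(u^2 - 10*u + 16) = (u - 4)/(u - 8)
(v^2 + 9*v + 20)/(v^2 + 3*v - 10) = (v + 4)/(v - 2)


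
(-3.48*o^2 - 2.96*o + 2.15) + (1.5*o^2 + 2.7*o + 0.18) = -1.98*o^2 - 0.26*o + 2.33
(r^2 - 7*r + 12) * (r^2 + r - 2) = r^4 - 6*r^3 + 3*r^2 + 26*r - 24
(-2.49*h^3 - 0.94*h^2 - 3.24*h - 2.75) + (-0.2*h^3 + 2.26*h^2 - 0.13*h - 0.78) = -2.69*h^3 + 1.32*h^2 - 3.37*h - 3.53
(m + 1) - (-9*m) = 10*m + 1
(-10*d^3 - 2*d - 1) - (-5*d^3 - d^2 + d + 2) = -5*d^3 + d^2 - 3*d - 3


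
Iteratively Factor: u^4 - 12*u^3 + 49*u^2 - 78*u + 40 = (u - 1)*(u^3 - 11*u^2 + 38*u - 40) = (u - 4)*(u - 1)*(u^2 - 7*u + 10) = (u - 5)*(u - 4)*(u - 1)*(u - 2)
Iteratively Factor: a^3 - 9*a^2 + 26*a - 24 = (a - 3)*(a^2 - 6*a + 8) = (a - 4)*(a - 3)*(a - 2)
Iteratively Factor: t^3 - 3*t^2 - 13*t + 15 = (t - 1)*(t^2 - 2*t - 15) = (t - 1)*(t + 3)*(t - 5)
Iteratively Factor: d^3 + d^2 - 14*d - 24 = (d - 4)*(d^2 + 5*d + 6) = (d - 4)*(d + 2)*(d + 3)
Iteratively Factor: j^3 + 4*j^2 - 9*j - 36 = (j + 4)*(j^2 - 9) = (j + 3)*(j + 4)*(j - 3)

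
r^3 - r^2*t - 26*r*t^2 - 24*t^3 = (r - 6*t)*(r + t)*(r + 4*t)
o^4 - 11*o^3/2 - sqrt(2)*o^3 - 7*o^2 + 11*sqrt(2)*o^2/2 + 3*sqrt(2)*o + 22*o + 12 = (o - 6)*(o + 1/2)*(o - 2*sqrt(2))*(o + sqrt(2))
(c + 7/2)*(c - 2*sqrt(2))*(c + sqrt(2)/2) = c^3 - 3*sqrt(2)*c^2/2 + 7*c^2/2 - 21*sqrt(2)*c/4 - 2*c - 7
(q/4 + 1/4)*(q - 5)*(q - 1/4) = q^3/4 - 17*q^2/16 - q + 5/16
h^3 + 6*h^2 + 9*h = h*(h + 3)^2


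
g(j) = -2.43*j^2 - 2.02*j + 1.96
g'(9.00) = -45.76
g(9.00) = -213.05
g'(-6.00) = 27.14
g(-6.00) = -73.40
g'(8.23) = -42.02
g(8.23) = -179.26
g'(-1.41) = 4.83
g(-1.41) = -0.02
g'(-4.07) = 17.76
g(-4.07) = -30.07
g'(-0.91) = 2.40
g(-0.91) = 1.79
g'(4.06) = -21.75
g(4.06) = -46.30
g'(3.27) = -17.91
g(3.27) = -30.63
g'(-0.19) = -1.10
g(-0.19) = 2.26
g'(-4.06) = 17.71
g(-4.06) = -29.89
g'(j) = -4.86*j - 2.02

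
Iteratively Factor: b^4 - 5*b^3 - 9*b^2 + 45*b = (b + 3)*(b^3 - 8*b^2 + 15*b) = b*(b + 3)*(b^2 - 8*b + 15) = b*(b - 3)*(b + 3)*(b - 5)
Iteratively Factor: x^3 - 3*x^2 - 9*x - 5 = (x - 5)*(x^2 + 2*x + 1) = (x - 5)*(x + 1)*(x + 1)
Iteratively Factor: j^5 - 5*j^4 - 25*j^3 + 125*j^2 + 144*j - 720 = (j - 5)*(j^4 - 25*j^2 + 144) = (j - 5)*(j - 3)*(j^3 + 3*j^2 - 16*j - 48) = (j - 5)*(j - 4)*(j - 3)*(j^2 + 7*j + 12) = (j - 5)*(j - 4)*(j - 3)*(j + 3)*(j + 4)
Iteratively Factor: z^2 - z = (z - 1)*(z)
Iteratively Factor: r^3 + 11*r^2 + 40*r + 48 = (r + 4)*(r^2 + 7*r + 12) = (r + 4)^2*(r + 3)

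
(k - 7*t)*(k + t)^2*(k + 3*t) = k^4 - 2*k^3*t - 28*k^2*t^2 - 46*k*t^3 - 21*t^4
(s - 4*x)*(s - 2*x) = s^2 - 6*s*x + 8*x^2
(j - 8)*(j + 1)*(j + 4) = j^3 - 3*j^2 - 36*j - 32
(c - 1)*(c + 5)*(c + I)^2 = c^4 + 4*c^3 + 2*I*c^3 - 6*c^2 + 8*I*c^2 - 4*c - 10*I*c + 5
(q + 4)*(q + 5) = q^2 + 9*q + 20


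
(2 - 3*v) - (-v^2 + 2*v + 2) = v^2 - 5*v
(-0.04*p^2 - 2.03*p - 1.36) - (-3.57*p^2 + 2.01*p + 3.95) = 3.53*p^2 - 4.04*p - 5.31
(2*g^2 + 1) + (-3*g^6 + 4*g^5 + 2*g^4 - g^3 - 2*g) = -3*g^6 + 4*g^5 + 2*g^4 - g^3 + 2*g^2 - 2*g + 1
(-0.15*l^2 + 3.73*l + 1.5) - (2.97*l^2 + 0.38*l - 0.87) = -3.12*l^2 + 3.35*l + 2.37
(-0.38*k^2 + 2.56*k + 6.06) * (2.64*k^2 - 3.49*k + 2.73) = -1.0032*k^4 + 8.0846*k^3 + 6.0266*k^2 - 14.1606*k + 16.5438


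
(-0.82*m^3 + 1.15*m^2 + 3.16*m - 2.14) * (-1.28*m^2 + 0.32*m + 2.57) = 1.0496*m^5 - 1.7344*m^4 - 5.7842*m^3 + 6.7059*m^2 + 7.4364*m - 5.4998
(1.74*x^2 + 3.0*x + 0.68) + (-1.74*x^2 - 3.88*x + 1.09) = 1.77 - 0.88*x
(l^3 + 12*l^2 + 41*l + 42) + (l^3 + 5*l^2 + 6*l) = 2*l^3 + 17*l^2 + 47*l + 42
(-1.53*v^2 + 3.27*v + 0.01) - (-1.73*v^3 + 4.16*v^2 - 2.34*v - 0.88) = 1.73*v^3 - 5.69*v^2 + 5.61*v + 0.89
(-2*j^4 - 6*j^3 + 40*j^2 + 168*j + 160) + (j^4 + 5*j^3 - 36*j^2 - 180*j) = -j^4 - j^3 + 4*j^2 - 12*j + 160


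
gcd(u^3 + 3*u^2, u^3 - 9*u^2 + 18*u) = u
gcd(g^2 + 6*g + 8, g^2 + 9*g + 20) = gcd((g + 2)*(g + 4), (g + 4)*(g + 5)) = g + 4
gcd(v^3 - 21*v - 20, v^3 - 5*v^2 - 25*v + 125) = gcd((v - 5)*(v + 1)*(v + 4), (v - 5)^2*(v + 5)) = v - 5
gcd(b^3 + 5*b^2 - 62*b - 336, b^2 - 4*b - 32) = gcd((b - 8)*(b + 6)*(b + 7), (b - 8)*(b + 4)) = b - 8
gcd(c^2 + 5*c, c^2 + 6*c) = c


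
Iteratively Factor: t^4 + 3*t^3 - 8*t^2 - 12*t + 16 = (t + 2)*(t^3 + t^2 - 10*t + 8) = (t - 2)*(t + 2)*(t^2 + 3*t - 4) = (t - 2)*(t - 1)*(t + 2)*(t + 4)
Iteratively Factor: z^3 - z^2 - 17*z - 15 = (z + 1)*(z^2 - 2*z - 15) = (z - 5)*(z + 1)*(z + 3)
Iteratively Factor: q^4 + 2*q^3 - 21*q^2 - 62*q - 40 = (q + 2)*(q^3 - 21*q - 20) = (q + 1)*(q + 2)*(q^2 - q - 20) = (q - 5)*(q + 1)*(q + 2)*(q + 4)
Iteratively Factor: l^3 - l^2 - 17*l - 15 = (l + 1)*(l^2 - 2*l - 15) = (l - 5)*(l + 1)*(l + 3)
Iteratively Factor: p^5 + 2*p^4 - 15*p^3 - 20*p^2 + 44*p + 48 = (p - 3)*(p^4 + 5*p^3 - 20*p - 16) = (p - 3)*(p + 1)*(p^3 + 4*p^2 - 4*p - 16) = (p - 3)*(p + 1)*(p + 2)*(p^2 + 2*p - 8) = (p - 3)*(p + 1)*(p + 2)*(p + 4)*(p - 2)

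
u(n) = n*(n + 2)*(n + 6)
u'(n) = n*(n + 2) + n*(n + 6) + (n + 2)*(n + 6)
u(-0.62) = -4.60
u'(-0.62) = 3.23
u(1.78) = 52.35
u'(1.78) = 49.99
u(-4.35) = 16.87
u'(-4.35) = -0.83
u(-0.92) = -5.05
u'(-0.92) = -0.18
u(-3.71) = 14.53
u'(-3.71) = -6.07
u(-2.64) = 5.68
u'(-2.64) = -9.33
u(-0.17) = -1.81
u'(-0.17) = 9.37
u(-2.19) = 1.59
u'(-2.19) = -8.65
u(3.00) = 135.00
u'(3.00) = 87.00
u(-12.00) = -720.00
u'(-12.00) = 252.00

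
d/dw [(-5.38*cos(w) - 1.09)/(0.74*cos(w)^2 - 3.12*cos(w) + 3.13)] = (-3.9812*cos(w)^2 - 1.6132*cos(w) + 20.2402)*sin(w)/(0.5476*cos(w)^4 - 4.6176*cos(w)^3 + 14.3668*cos(w)^2 - 19.5312*cos(w) + 9.7969)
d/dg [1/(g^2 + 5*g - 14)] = (-2*g - 5)/(g^2 + 5*g - 14)^2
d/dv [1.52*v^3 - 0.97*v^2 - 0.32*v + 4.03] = 4.56*v^2 - 1.94*v - 0.32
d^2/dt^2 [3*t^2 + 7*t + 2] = 6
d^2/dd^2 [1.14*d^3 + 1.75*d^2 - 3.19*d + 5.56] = 6.84*d + 3.5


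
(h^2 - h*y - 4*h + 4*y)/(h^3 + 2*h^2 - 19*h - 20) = (h - y)/(h^2 + 6*h + 5)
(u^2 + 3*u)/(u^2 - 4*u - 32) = u*(u + 3)/(u^2 - 4*u - 32)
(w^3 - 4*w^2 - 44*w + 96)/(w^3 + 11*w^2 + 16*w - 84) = (w - 8)/(w + 7)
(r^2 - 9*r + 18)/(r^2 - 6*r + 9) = (r - 6)/(r - 3)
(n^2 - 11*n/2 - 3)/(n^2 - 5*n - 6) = (n + 1/2)/(n + 1)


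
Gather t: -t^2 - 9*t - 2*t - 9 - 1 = -t^2 - 11*t - 10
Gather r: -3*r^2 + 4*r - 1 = -3*r^2 + 4*r - 1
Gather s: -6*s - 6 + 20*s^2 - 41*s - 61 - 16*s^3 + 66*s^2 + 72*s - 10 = -16*s^3 + 86*s^2 + 25*s - 77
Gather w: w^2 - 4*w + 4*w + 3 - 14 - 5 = w^2 - 16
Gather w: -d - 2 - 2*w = -d - 2*w - 2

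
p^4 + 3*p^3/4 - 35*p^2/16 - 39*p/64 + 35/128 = (p - 5/4)*(p - 1/4)*(p + 1/2)*(p + 7/4)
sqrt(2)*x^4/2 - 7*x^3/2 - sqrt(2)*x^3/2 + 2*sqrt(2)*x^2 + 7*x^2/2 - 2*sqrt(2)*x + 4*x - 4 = (x - 1)*(x - 2*sqrt(2))^2*(sqrt(2)*x/2 + 1/2)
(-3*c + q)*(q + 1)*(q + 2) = -3*c*q^2 - 9*c*q - 6*c + q^3 + 3*q^2 + 2*q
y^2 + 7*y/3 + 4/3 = (y + 1)*(y + 4/3)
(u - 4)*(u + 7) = u^2 + 3*u - 28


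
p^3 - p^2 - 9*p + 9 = (p - 3)*(p - 1)*(p + 3)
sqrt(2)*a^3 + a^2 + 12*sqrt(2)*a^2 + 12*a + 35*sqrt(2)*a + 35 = (a + 5)*(a + 7)*(sqrt(2)*a + 1)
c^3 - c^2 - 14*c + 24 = (c - 3)*(c - 2)*(c + 4)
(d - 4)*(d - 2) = d^2 - 6*d + 8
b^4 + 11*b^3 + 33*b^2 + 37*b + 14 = (b + 1)^2*(b + 2)*(b + 7)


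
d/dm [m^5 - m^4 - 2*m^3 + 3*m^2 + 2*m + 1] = 5*m^4 - 4*m^3 - 6*m^2 + 6*m + 2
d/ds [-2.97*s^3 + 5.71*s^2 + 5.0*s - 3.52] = -8.91*s^2 + 11.42*s + 5.0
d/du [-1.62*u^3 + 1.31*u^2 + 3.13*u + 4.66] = -4.86*u^2 + 2.62*u + 3.13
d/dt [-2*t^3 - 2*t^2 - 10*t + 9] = -6*t^2 - 4*t - 10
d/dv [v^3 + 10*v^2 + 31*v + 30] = 3*v^2 + 20*v + 31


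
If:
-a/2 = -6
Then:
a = 12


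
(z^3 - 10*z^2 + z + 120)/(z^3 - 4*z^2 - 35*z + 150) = (z^2 - 5*z - 24)/(z^2 + z - 30)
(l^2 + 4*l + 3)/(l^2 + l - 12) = (l^2 + 4*l + 3)/(l^2 + l - 12)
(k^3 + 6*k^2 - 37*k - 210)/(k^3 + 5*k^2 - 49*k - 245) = (k - 6)/(k - 7)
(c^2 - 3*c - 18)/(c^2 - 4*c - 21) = (c - 6)/(c - 7)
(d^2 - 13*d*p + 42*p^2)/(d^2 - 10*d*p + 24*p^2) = (-d + 7*p)/(-d + 4*p)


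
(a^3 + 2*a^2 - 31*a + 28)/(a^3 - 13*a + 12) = (a^2 + 3*a - 28)/(a^2 + a - 12)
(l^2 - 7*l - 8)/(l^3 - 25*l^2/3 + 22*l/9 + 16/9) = 9*(l + 1)/(9*l^2 - 3*l - 2)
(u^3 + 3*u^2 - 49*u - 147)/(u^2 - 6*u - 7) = (u^2 + 10*u + 21)/(u + 1)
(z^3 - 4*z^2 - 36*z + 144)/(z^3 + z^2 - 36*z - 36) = (z - 4)/(z + 1)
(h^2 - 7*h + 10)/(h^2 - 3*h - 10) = (h - 2)/(h + 2)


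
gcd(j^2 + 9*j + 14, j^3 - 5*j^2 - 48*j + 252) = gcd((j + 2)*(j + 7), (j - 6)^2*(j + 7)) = j + 7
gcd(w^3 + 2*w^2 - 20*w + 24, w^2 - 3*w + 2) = w - 2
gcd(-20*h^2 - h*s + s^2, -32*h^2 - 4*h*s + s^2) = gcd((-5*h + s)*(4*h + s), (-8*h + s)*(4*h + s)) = 4*h + s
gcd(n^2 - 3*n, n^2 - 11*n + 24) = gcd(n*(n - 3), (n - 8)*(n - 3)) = n - 3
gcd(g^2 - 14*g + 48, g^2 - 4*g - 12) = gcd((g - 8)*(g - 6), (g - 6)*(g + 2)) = g - 6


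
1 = 1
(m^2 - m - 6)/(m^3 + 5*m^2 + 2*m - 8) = (m - 3)/(m^2 + 3*m - 4)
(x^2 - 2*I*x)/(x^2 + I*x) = (x - 2*I)/(x + I)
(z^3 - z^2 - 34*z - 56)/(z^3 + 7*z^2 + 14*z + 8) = (z - 7)/(z + 1)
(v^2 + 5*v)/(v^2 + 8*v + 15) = v/(v + 3)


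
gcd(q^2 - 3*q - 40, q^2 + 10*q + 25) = q + 5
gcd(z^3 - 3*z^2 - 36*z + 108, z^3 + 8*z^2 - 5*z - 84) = z - 3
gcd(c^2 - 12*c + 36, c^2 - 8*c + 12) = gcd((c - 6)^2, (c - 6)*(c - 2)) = c - 6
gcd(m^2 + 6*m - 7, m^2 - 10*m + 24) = 1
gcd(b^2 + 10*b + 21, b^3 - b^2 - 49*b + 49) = b + 7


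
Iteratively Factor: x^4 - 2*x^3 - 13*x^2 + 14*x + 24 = (x - 4)*(x^3 + 2*x^2 - 5*x - 6) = (x - 4)*(x + 3)*(x^2 - x - 2) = (x - 4)*(x + 1)*(x + 3)*(x - 2)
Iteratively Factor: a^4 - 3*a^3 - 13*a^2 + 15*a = (a + 3)*(a^3 - 6*a^2 + 5*a) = (a - 1)*(a + 3)*(a^2 - 5*a) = a*(a - 1)*(a + 3)*(a - 5)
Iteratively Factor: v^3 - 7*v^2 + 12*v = (v - 4)*(v^2 - 3*v) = (v - 4)*(v - 3)*(v)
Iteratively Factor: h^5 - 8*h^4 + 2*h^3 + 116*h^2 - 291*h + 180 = (h - 3)*(h^4 - 5*h^3 - 13*h^2 + 77*h - 60) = (h - 3)*(h + 4)*(h^3 - 9*h^2 + 23*h - 15) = (h - 5)*(h - 3)*(h + 4)*(h^2 - 4*h + 3) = (h - 5)*(h - 3)^2*(h + 4)*(h - 1)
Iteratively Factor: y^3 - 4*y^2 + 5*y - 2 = (y - 1)*(y^2 - 3*y + 2) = (y - 2)*(y - 1)*(y - 1)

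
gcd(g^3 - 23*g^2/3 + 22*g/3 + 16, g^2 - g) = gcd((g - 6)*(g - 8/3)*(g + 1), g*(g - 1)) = 1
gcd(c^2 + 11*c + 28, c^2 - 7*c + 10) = 1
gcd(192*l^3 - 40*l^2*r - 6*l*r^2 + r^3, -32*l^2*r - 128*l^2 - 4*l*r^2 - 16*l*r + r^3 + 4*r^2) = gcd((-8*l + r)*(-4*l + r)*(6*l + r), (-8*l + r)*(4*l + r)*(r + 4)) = -8*l + r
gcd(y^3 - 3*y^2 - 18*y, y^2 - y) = y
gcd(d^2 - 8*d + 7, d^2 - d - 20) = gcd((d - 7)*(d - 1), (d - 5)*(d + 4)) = 1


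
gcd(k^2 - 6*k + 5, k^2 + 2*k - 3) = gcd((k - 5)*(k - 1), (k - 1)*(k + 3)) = k - 1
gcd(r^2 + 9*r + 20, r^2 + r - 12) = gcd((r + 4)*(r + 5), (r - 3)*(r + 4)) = r + 4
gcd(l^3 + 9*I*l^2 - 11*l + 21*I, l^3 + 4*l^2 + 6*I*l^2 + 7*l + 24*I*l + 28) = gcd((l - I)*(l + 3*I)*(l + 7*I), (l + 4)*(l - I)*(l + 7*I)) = l^2 + 6*I*l + 7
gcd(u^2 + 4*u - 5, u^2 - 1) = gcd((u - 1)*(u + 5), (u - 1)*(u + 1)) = u - 1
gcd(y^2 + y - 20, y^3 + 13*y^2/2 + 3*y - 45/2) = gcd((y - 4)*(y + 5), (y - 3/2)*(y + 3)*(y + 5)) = y + 5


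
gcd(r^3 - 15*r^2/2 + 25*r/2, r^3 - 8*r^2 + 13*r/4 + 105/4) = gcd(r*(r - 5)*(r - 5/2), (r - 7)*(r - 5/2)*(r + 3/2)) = r - 5/2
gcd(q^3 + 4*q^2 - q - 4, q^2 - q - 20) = q + 4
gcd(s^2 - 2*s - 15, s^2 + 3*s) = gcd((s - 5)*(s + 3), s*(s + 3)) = s + 3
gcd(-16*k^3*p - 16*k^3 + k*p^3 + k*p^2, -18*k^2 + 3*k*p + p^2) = 1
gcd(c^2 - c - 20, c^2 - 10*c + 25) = c - 5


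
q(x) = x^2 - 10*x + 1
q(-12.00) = 265.00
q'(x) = 2*x - 10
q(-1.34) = 16.20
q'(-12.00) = -34.00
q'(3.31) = -3.38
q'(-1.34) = -12.68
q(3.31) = -21.14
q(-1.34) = 16.20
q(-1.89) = 23.47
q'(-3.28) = -16.56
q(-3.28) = 44.56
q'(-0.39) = -10.78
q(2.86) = -19.42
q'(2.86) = -4.28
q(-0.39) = 5.05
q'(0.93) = -8.14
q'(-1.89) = -13.78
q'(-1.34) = -12.68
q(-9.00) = 172.00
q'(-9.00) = -28.00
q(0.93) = -7.44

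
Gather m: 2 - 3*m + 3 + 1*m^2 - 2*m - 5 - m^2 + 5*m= 0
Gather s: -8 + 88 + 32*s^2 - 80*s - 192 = 32*s^2 - 80*s - 112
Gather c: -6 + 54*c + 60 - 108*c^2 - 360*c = -108*c^2 - 306*c + 54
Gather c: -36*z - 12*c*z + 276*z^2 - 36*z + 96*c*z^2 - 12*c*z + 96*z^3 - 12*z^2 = c*(96*z^2 - 24*z) + 96*z^3 + 264*z^2 - 72*z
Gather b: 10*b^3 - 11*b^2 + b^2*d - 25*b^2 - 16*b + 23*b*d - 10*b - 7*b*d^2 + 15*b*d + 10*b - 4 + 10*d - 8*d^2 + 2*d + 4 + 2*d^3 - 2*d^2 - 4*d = 10*b^3 + b^2*(d - 36) + b*(-7*d^2 + 38*d - 16) + 2*d^3 - 10*d^2 + 8*d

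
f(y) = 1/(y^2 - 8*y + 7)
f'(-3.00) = 0.01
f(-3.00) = 0.02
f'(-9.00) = 0.00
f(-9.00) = 0.01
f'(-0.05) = 0.15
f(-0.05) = 0.14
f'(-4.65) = 0.00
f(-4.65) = 0.02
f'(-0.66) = 0.06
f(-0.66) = 0.08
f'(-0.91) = 0.04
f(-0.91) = 0.07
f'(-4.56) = 0.00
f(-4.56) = 0.02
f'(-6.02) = 0.00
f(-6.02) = 0.01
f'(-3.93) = 0.01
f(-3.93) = 0.02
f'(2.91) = 0.04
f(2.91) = -0.13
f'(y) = (8 - 2*y)/(y^2 - 8*y + 7)^2 = 2*(4 - y)/(y^2 - 8*y + 7)^2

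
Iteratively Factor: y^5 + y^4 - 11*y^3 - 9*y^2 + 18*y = (y - 1)*(y^4 + 2*y^3 - 9*y^2 - 18*y) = (y - 1)*(y + 3)*(y^3 - y^2 - 6*y) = (y - 1)*(y + 2)*(y + 3)*(y^2 - 3*y) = y*(y - 1)*(y + 2)*(y + 3)*(y - 3)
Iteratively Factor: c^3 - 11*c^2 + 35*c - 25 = (c - 1)*(c^2 - 10*c + 25) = (c - 5)*(c - 1)*(c - 5)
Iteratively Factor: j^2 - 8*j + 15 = (j - 5)*(j - 3)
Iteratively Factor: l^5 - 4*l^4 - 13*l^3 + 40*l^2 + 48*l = (l + 1)*(l^4 - 5*l^3 - 8*l^2 + 48*l) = (l - 4)*(l + 1)*(l^3 - l^2 - 12*l) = (l - 4)*(l + 1)*(l + 3)*(l^2 - 4*l) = l*(l - 4)*(l + 1)*(l + 3)*(l - 4)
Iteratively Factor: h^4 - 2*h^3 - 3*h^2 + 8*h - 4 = (h + 2)*(h^3 - 4*h^2 + 5*h - 2) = (h - 2)*(h + 2)*(h^2 - 2*h + 1) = (h - 2)*(h - 1)*(h + 2)*(h - 1)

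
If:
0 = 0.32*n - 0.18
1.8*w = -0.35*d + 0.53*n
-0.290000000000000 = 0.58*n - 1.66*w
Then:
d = -1.06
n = 0.56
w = 0.37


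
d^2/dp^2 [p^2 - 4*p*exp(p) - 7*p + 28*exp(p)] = -4*p*exp(p) + 20*exp(p) + 2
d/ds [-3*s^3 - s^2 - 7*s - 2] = -9*s^2 - 2*s - 7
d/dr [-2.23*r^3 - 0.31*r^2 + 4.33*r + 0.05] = -6.69*r^2 - 0.62*r + 4.33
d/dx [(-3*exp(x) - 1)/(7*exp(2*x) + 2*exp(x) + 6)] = (21*exp(2*x) + 14*exp(x) - 16)*exp(x)/(49*exp(4*x) + 28*exp(3*x) + 88*exp(2*x) + 24*exp(x) + 36)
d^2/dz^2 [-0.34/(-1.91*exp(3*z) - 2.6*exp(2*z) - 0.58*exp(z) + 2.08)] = (0.34*(5.73*exp(2*z) + 5.2*exp(z) + 0.58)*(11.46*exp(2*z) + 10.4*exp(z) + 1.16)*exp(z) - (5.8446*exp(2*z) + 3.536*exp(z) + 0.1972)*(1.91*exp(3*z) + 2.6*exp(2*z) + 0.58*exp(z) - 2.08))*exp(z)/(1.91*exp(3*z) + 2.6*exp(2*z) + 0.58*exp(z) - 2.08)^3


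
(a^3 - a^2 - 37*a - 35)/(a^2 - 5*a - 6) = (a^2 - 2*a - 35)/(a - 6)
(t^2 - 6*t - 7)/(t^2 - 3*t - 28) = (t + 1)/(t + 4)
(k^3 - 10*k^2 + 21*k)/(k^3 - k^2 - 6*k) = (k - 7)/(k + 2)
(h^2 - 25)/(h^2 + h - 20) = (h - 5)/(h - 4)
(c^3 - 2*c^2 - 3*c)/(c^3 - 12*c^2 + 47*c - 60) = c*(c + 1)/(c^2 - 9*c + 20)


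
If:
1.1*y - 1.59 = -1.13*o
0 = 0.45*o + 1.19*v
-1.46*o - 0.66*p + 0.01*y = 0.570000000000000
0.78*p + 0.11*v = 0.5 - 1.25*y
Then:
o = 0.21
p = -1.31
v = -0.08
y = 1.23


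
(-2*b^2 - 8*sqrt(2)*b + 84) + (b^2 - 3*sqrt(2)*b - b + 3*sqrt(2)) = -b^2 - 11*sqrt(2)*b - b + 3*sqrt(2) + 84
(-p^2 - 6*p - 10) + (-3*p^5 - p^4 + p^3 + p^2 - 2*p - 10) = -3*p^5 - p^4 + p^3 - 8*p - 20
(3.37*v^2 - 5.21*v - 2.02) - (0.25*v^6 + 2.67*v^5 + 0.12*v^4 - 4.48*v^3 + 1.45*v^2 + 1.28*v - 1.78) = -0.25*v^6 - 2.67*v^5 - 0.12*v^4 + 4.48*v^3 + 1.92*v^2 - 6.49*v - 0.24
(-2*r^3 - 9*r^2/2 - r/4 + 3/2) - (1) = -2*r^3 - 9*r^2/2 - r/4 + 1/2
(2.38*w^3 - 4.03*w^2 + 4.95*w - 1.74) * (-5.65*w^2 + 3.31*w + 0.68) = -13.447*w^5 + 30.6473*w^4 - 39.6884*w^3 + 23.4751*w^2 - 2.3934*w - 1.1832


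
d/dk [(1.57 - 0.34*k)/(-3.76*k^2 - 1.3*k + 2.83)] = (-1.2784*k^2 + 11.8064*k + 1.0788)/(14.1376*k^4 + 9.776*k^3 - 19.5916*k^2 - 7.358*k + 8.0089)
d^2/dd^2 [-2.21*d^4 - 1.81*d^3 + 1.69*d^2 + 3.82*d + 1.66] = -26.52*d^2 - 10.86*d + 3.38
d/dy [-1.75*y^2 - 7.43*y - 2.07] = -3.5*y - 7.43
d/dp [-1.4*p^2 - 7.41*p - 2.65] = -2.8*p - 7.41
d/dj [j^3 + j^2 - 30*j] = 3*j^2 + 2*j - 30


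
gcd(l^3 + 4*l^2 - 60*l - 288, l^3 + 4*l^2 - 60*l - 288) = l^3 + 4*l^2 - 60*l - 288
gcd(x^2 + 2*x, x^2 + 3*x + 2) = x + 2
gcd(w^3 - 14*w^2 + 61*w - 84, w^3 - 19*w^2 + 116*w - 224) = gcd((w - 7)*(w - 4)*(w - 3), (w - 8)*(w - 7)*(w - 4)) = w^2 - 11*w + 28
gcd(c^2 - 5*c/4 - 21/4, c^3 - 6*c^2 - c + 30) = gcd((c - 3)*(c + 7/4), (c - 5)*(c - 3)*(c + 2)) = c - 3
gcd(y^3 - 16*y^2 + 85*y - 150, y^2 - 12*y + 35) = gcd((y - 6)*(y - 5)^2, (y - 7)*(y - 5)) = y - 5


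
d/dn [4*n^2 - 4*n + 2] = 8*n - 4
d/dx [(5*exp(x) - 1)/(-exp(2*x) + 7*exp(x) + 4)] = (5*exp(2*x) - 2*exp(x) + 27)*exp(x)/(exp(4*x) - 14*exp(3*x) + 41*exp(2*x) + 56*exp(x) + 16)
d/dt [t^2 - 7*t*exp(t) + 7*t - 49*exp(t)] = -7*t*exp(t) + 2*t - 56*exp(t) + 7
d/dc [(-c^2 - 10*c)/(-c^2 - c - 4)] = (-9*c^2 + 8*c + 40)/(c^4 + 2*c^3 + 9*c^2 + 8*c + 16)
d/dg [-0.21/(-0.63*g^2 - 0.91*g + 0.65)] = (-0.2646*g - 0.1911)/(0.63*g^2 + 0.91*g - 0.65)^2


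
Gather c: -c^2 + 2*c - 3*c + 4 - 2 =-c^2 - c + 2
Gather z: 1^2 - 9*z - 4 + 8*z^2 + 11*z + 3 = 8*z^2 + 2*z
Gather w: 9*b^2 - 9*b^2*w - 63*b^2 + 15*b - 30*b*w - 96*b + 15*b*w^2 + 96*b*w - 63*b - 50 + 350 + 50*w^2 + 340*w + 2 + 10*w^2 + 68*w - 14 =-54*b^2 - 144*b + w^2*(15*b + 60) + w*(-9*b^2 + 66*b + 408) + 288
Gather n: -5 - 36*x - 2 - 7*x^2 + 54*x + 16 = -7*x^2 + 18*x + 9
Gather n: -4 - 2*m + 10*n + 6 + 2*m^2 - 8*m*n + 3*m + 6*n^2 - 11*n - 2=2*m^2 + m + 6*n^2 + n*(-8*m - 1)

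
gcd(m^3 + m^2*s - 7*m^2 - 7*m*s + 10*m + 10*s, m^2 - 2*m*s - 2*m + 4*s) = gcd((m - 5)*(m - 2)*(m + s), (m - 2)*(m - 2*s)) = m - 2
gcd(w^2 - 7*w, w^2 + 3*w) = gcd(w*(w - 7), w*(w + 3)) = w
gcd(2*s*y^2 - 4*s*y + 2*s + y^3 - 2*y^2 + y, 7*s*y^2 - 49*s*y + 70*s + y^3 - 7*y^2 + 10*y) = 1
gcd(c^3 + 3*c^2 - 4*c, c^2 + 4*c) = c^2 + 4*c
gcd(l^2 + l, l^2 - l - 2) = l + 1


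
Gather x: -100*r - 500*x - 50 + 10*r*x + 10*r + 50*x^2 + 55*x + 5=-90*r + 50*x^2 + x*(10*r - 445) - 45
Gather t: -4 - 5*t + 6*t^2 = 6*t^2 - 5*t - 4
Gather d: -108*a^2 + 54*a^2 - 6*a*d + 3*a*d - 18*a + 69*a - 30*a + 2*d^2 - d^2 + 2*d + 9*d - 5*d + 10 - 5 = -54*a^2 + 21*a + d^2 + d*(6 - 3*a) + 5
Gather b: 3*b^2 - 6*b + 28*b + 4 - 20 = 3*b^2 + 22*b - 16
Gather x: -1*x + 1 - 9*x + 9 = 10 - 10*x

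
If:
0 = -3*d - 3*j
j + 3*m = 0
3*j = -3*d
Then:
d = 3*m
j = -3*m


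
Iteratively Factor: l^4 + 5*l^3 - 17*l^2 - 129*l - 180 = (l + 3)*(l^3 + 2*l^2 - 23*l - 60) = (l - 5)*(l + 3)*(l^2 + 7*l + 12) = (l - 5)*(l + 3)^2*(l + 4)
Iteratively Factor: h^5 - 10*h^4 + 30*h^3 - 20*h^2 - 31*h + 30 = (h - 3)*(h^4 - 7*h^3 + 9*h^2 + 7*h - 10) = (h - 3)*(h + 1)*(h^3 - 8*h^2 + 17*h - 10) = (h - 3)*(h - 2)*(h + 1)*(h^2 - 6*h + 5) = (h - 5)*(h - 3)*(h - 2)*(h + 1)*(h - 1)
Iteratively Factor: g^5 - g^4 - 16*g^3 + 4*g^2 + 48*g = (g + 2)*(g^4 - 3*g^3 - 10*g^2 + 24*g) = (g - 2)*(g + 2)*(g^3 - g^2 - 12*g) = (g - 2)*(g + 2)*(g + 3)*(g^2 - 4*g) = g*(g - 2)*(g + 2)*(g + 3)*(g - 4)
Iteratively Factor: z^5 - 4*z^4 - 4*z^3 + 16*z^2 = (z + 2)*(z^4 - 6*z^3 + 8*z^2) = (z - 4)*(z + 2)*(z^3 - 2*z^2) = z*(z - 4)*(z + 2)*(z^2 - 2*z) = z^2*(z - 4)*(z + 2)*(z - 2)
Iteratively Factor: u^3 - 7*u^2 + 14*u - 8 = (u - 1)*(u^2 - 6*u + 8) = (u - 2)*(u - 1)*(u - 4)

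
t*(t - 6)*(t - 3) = t^3 - 9*t^2 + 18*t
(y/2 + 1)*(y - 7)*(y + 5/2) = y^3/2 - 5*y^2/4 - 53*y/4 - 35/2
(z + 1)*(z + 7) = z^2 + 8*z + 7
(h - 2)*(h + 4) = h^2 + 2*h - 8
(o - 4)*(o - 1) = o^2 - 5*o + 4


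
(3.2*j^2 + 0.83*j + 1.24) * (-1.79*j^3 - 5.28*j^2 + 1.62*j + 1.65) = -5.728*j^5 - 18.3817*j^4 - 1.418*j^3 + 0.0774000000000001*j^2 + 3.3783*j + 2.046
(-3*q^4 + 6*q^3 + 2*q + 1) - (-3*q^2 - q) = -3*q^4 + 6*q^3 + 3*q^2 + 3*q + 1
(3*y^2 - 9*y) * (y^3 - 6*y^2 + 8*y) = 3*y^5 - 27*y^4 + 78*y^3 - 72*y^2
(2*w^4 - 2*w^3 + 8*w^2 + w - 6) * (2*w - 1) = 4*w^5 - 6*w^4 + 18*w^3 - 6*w^2 - 13*w + 6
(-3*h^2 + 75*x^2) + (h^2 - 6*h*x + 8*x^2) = -2*h^2 - 6*h*x + 83*x^2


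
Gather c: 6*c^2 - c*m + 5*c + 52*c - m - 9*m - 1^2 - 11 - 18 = 6*c^2 + c*(57 - m) - 10*m - 30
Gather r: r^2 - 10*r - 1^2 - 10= r^2 - 10*r - 11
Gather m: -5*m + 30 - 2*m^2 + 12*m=-2*m^2 + 7*m + 30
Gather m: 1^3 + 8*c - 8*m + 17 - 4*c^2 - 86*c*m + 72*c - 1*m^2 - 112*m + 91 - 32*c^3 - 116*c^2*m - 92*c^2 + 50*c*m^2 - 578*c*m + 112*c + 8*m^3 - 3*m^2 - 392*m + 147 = -32*c^3 - 96*c^2 + 192*c + 8*m^3 + m^2*(50*c - 4) + m*(-116*c^2 - 664*c - 512) + 256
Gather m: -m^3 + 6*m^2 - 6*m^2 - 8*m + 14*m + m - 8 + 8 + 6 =-m^3 + 7*m + 6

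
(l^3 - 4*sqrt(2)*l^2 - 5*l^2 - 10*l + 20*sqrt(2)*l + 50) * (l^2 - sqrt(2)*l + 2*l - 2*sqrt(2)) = l^5 - 5*sqrt(2)*l^4 - 3*l^4 - 12*l^3 + 15*sqrt(2)*l^3 + 6*l^2 + 60*sqrt(2)*l^2 - 30*sqrt(2)*l + 20*l - 100*sqrt(2)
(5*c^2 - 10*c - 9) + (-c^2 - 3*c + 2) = 4*c^2 - 13*c - 7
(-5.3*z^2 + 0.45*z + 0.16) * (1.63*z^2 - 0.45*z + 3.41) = -8.639*z^4 + 3.1185*z^3 - 18.0147*z^2 + 1.4625*z + 0.5456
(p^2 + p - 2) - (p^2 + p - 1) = -1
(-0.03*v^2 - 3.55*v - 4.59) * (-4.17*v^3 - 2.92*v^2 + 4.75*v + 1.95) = 0.1251*v^5 + 14.8911*v^4 + 29.3638*v^3 - 3.5182*v^2 - 28.725*v - 8.9505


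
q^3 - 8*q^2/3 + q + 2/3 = (q - 2)*(q - 1)*(q + 1/3)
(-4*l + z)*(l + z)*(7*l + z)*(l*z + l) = -28*l^4*z - 28*l^4 - 25*l^3*z^2 - 25*l^3*z + 4*l^2*z^3 + 4*l^2*z^2 + l*z^4 + l*z^3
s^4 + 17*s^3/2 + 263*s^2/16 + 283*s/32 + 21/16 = (s + 1/4)*(s + 1/2)*(s + 7/4)*(s + 6)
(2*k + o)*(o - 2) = 2*k*o - 4*k + o^2 - 2*o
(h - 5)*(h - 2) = h^2 - 7*h + 10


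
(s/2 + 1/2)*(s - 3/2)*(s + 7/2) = s^3/2 + 3*s^2/2 - 13*s/8 - 21/8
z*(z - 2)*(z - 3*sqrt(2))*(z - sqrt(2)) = z^4 - 4*sqrt(2)*z^3 - 2*z^3 + 6*z^2 + 8*sqrt(2)*z^2 - 12*z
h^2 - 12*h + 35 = (h - 7)*(h - 5)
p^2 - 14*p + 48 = (p - 8)*(p - 6)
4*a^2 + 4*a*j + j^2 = (2*a + j)^2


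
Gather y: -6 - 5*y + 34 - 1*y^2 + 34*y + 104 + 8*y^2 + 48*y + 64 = 7*y^2 + 77*y + 196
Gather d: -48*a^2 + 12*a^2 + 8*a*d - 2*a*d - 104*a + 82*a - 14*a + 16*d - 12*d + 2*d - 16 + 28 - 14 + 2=-36*a^2 - 36*a + d*(6*a + 6)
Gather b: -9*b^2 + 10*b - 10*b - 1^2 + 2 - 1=-9*b^2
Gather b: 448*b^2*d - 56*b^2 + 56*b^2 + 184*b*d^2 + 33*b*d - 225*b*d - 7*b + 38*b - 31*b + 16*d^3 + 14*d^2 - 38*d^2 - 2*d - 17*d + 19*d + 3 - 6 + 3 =448*b^2*d + b*(184*d^2 - 192*d) + 16*d^3 - 24*d^2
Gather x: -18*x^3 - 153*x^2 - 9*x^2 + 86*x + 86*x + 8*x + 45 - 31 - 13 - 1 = -18*x^3 - 162*x^2 + 180*x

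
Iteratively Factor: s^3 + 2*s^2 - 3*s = (s)*(s^2 + 2*s - 3) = s*(s - 1)*(s + 3)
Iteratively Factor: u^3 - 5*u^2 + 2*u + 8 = (u - 4)*(u^2 - u - 2) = (u - 4)*(u - 2)*(u + 1)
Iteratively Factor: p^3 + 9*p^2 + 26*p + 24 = (p + 2)*(p^2 + 7*p + 12) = (p + 2)*(p + 4)*(p + 3)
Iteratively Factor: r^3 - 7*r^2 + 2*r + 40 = (r - 5)*(r^2 - 2*r - 8) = (r - 5)*(r + 2)*(r - 4)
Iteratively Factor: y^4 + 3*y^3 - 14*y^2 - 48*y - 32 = (y + 1)*(y^3 + 2*y^2 - 16*y - 32) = (y + 1)*(y + 2)*(y^2 - 16) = (y - 4)*(y + 1)*(y + 2)*(y + 4)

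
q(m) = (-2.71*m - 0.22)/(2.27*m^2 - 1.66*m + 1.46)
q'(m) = (1.66 - 4.54*m)*(-2.71*m - 0.22)/(2.27*m^2 - 1.66*m + 1.46)^2 - 2.71/(2.27*m^2 - 1.66*m + 1.46) = (6.1517*m^2 + 0.9988*m - 4.3218)/(5.1529*m^4 - 7.5364*m^3 + 9.384*m^2 - 4.8472*m + 2.1316)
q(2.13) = -0.73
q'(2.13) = 0.38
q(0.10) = -0.37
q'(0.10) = -2.40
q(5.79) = -0.23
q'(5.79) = 0.04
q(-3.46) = 0.27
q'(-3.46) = 0.06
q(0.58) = -1.42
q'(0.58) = -1.05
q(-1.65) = 0.41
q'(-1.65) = 0.10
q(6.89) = -0.19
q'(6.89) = 0.03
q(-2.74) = 0.31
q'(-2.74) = 0.07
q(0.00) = -0.15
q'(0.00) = -2.03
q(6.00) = -0.23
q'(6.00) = 0.04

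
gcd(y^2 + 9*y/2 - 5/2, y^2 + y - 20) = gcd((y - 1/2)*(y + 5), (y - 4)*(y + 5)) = y + 5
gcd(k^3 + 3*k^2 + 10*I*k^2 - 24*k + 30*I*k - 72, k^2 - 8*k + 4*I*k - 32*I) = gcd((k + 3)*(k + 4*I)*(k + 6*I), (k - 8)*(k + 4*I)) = k + 4*I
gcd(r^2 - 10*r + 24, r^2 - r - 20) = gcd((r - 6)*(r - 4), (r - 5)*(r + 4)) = 1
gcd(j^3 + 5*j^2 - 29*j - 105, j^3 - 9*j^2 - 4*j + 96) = j + 3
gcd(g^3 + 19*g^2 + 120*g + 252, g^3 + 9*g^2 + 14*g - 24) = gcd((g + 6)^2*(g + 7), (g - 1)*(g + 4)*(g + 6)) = g + 6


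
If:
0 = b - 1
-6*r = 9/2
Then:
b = 1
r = -3/4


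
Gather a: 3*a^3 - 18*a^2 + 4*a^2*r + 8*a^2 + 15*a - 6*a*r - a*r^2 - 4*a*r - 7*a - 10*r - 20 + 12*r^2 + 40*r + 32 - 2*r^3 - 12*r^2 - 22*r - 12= 3*a^3 + a^2*(4*r - 10) + a*(-r^2 - 10*r + 8) - 2*r^3 + 8*r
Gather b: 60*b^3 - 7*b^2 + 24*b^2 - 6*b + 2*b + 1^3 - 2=60*b^3 + 17*b^2 - 4*b - 1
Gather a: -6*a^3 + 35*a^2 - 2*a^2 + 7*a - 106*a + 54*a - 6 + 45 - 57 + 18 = -6*a^3 + 33*a^2 - 45*a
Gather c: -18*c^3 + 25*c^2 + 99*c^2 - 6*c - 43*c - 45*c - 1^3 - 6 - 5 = -18*c^3 + 124*c^2 - 94*c - 12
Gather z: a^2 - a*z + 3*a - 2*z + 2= a^2 + 3*a + z*(-a - 2) + 2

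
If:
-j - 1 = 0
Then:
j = -1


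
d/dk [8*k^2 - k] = 16*k - 1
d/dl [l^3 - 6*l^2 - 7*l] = 3*l^2 - 12*l - 7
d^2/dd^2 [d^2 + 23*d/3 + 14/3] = 2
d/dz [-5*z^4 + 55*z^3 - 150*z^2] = 5*z*(-4*z^2 + 33*z - 60)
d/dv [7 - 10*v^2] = -20*v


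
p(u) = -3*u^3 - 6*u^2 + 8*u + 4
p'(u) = -9*u^2 - 12*u + 8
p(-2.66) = -3.27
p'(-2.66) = -23.76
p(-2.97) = 5.91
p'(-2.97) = -35.75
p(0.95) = 3.61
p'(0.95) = -11.52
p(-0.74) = -3.99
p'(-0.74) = 11.95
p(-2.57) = -5.27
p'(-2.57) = -20.60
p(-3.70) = 44.22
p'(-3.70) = -70.81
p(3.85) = -225.33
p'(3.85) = -171.60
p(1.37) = -4.02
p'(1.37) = -25.33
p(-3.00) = 7.00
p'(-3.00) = -37.00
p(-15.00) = 8659.00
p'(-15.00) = -1837.00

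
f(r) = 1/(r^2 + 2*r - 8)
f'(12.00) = 0.00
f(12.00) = 0.01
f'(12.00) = 0.00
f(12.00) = 0.01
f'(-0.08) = -0.03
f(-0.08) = -0.12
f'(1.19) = -0.25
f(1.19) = -0.24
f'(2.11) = -13.77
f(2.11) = 1.49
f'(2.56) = -0.53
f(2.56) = 0.27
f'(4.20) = -0.03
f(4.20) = 0.06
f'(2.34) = -1.44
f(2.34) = 0.46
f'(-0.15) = -0.02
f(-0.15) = -0.12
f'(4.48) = -0.02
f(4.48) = 0.05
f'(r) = (-2*r - 2)/(r^2 + 2*r - 8)^2 = 2*(-r - 1)/(r^2 + 2*r - 8)^2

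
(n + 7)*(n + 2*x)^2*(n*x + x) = n^4*x + 4*n^3*x^2 + 8*n^3*x + 4*n^2*x^3 + 32*n^2*x^2 + 7*n^2*x + 32*n*x^3 + 28*n*x^2 + 28*x^3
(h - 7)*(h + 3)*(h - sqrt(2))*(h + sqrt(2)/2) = h^4 - 4*h^3 - sqrt(2)*h^3/2 - 22*h^2 + 2*sqrt(2)*h^2 + 4*h + 21*sqrt(2)*h/2 + 21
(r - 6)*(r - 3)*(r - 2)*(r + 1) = r^4 - 10*r^3 + 25*r^2 - 36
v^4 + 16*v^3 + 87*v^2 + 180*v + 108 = (v + 1)*(v + 3)*(v + 6)^2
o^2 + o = o*(o + 1)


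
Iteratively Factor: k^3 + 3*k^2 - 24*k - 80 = (k + 4)*(k^2 - k - 20) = (k + 4)^2*(k - 5)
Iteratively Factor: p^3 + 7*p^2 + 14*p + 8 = (p + 2)*(p^2 + 5*p + 4) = (p + 1)*(p + 2)*(p + 4)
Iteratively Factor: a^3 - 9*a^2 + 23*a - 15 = (a - 5)*(a^2 - 4*a + 3) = (a - 5)*(a - 3)*(a - 1)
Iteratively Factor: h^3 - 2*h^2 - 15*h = (h)*(h^2 - 2*h - 15) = h*(h - 5)*(h + 3)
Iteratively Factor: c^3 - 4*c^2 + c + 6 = (c + 1)*(c^2 - 5*c + 6) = (c - 2)*(c + 1)*(c - 3)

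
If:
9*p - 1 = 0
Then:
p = 1/9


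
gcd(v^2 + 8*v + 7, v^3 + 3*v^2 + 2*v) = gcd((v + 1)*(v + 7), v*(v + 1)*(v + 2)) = v + 1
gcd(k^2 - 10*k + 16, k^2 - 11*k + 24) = k - 8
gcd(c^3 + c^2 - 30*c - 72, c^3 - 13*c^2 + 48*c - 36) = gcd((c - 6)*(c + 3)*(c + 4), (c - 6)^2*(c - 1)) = c - 6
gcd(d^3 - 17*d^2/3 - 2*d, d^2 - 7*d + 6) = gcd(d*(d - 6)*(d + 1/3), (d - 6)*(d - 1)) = d - 6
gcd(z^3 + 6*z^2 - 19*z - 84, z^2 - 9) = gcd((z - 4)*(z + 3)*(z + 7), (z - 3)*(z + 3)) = z + 3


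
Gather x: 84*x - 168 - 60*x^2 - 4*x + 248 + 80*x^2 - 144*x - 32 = 20*x^2 - 64*x + 48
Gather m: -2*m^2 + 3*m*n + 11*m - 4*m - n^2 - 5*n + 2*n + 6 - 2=-2*m^2 + m*(3*n + 7) - n^2 - 3*n + 4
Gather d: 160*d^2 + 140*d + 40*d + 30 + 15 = 160*d^2 + 180*d + 45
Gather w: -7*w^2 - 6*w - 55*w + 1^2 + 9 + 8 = -7*w^2 - 61*w + 18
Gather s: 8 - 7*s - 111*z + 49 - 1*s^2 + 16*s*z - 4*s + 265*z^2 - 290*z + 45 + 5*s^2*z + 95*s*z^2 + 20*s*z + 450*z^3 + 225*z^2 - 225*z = s^2*(5*z - 1) + s*(95*z^2 + 36*z - 11) + 450*z^3 + 490*z^2 - 626*z + 102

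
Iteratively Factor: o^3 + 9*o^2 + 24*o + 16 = (o + 1)*(o^2 + 8*o + 16) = (o + 1)*(o + 4)*(o + 4)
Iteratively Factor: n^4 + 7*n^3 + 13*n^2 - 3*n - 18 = (n - 1)*(n^3 + 8*n^2 + 21*n + 18) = (n - 1)*(n + 3)*(n^2 + 5*n + 6) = (n - 1)*(n + 3)^2*(n + 2)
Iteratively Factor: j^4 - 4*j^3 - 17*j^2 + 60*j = (j + 4)*(j^3 - 8*j^2 + 15*j) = (j - 3)*(j + 4)*(j^2 - 5*j) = (j - 5)*(j - 3)*(j + 4)*(j)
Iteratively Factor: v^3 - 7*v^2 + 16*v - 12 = (v - 3)*(v^2 - 4*v + 4) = (v - 3)*(v - 2)*(v - 2)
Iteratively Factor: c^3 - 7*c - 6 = (c + 1)*(c^2 - c - 6) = (c - 3)*(c + 1)*(c + 2)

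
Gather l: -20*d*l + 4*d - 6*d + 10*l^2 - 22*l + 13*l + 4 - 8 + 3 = -2*d + 10*l^2 + l*(-20*d - 9) - 1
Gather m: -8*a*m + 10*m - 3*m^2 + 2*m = -3*m^2 + m*(12 - 8*a)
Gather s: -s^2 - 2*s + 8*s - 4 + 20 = -s^2 + 6*s + 16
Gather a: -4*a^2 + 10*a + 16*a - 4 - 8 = -4*a^2 + 26*a - 12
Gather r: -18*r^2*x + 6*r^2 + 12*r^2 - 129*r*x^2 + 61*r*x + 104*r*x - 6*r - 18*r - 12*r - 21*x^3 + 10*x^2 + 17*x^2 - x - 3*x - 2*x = r^2*(18 - 18*x) + r*(-129*x^2 + 165*x - 36) - 21*x^3 + 27*x^2 - 6*x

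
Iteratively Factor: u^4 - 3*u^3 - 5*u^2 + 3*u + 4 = (u + 1)*(u^3 - 4*u^2 - u + 4) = (u - 4)*(u + 1)*(u^2 - 1) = (u - 4)*(u - 1)*(u + 1)*(u + 1)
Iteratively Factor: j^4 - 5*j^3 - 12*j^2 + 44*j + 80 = (j - 4)*(j^3 - j^2 - 16*j - 20) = (j - 4)*(j + 2)*(j^2 - 3*j - 10) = (j - 5)*(j - 4)*(j + 2)*(j + 2)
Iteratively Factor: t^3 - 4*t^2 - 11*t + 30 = (t - 5)*(t^2 + t - 6) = (t - 5)*(t + 3)*(t - 2)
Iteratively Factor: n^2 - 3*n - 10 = (n + 2)*(n - 5)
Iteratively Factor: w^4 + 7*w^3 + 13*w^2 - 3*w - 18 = (w + 2)*(w^3 + 5*w^2 + 3*w - 9) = (w - 1)*(w + 2)*(w^2 + 6*w + 9) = (w - 1)*(w + 2)*(w + 3)*(w + 3)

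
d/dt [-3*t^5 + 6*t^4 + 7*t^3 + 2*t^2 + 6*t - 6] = -15*t^4 + 24*t^3 + 21*t^2 + 4*t + 6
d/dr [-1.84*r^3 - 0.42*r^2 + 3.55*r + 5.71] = -5.52*r^2 - 0.84*r + 3.55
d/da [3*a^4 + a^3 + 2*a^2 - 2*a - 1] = 12*a^3 + 3*a^2 + 4*a - 2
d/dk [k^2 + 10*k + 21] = 2*k + 10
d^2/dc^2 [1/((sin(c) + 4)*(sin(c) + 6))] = 2*(-2*sin(c)^4 - 15*sin(c)^3 + sin(c)^2 + 150*sin(c) + 76)/((sin(c) + 4)^3*(sin(c) + 6)^3)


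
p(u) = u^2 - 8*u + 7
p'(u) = 2*u - 8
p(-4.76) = 67.74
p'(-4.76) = -17.52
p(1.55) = -3.00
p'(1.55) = -4.90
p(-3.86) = 52.78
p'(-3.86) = -15.72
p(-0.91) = 15.11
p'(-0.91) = -9.82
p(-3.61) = 48.91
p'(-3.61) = -15.22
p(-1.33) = 19.41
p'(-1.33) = -10.66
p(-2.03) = 27.36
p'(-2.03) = -12.06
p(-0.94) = 15.40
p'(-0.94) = -9.88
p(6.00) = -5.00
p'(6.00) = 4.00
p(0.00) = 7.00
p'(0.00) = -8.00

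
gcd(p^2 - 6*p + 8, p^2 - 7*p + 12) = p - 4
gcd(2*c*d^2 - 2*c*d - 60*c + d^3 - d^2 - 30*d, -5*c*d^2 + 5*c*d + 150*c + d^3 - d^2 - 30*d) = d^2 - d - 30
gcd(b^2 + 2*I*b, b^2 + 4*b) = b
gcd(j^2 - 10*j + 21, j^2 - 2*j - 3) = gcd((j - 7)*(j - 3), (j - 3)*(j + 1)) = j - 3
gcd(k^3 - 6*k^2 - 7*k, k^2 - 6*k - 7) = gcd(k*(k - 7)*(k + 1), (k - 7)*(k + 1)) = k^2 - 6*k - 7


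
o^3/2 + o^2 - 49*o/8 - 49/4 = (o/2 + 1)*(o - 7/2)*(o + 7/2)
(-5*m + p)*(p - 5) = -5*m*p + 25*m + p^2 - 5*p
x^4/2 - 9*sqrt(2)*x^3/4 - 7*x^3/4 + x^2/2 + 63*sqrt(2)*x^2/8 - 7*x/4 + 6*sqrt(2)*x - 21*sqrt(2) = (x/2 + sqrt(2)/2)*(x - 7/2)*(x - 4*sqrt(2))*(x - 3*sqrt(2)/2)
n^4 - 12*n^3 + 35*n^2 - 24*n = n*(n - 8)*(n - 3)*(n - 1)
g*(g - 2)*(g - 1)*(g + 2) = g^4 - g^3 - 4*g^2 + 4*g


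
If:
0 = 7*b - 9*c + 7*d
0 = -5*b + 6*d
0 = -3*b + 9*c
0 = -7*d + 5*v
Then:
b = 0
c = 0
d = 0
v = 0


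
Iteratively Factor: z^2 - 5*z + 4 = (z - 4)*(z - 1)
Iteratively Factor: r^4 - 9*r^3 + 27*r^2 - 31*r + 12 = (r - 4)*(r^3 - 5*r^2 + 7*r - 3) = (r - 4)*(r - 1)*(r^2 - 4*r + 3) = (r - 4)*(r - 3)*(r - 1)*(r - 1)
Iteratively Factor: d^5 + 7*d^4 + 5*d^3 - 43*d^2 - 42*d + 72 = (d + 4)*(d^4 + 3*d^3 - 7*d^2 - 15*d + 18) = (d + 3)*(d + 4)*(d^3 - 7*d + 6) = (d - 2)*(d + 3)*(d + 4)*(d^2 + 2*d - 3) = (d - 2)*(d + 3)^2*(d + 4)*(d - 1)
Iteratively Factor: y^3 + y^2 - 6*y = (y + 3)*(y^2 - 2*y) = y*(y + 3)*(y - 2)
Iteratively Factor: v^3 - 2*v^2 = (v - 2)*(v^2) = v*(v - 2)*(v)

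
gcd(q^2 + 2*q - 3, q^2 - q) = q - 1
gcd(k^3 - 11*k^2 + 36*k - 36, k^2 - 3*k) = k - 3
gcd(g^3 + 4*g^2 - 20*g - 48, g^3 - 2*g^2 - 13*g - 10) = g + 2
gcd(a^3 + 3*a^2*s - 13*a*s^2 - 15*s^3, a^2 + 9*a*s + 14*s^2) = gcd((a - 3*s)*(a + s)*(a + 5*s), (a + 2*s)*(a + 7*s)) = 1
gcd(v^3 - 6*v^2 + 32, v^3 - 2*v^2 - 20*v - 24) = v + 2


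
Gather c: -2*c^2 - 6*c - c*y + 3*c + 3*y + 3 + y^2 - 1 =-2*c^2 + c*(-y - 3) + y^2 + 3*y + 2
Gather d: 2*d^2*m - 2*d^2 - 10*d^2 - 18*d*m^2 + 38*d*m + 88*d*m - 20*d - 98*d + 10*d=d^2*(2*m - 12) + d*(-18*m^2 + 126*m - 108)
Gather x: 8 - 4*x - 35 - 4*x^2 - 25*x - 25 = -4*x^2 - 29*x - 52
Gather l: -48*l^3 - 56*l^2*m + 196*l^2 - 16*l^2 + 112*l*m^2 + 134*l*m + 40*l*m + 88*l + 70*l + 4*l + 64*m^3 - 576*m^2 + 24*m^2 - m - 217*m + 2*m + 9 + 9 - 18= -48*l^3 + l^2*(180 - 56*m) + l*(112*m^2 + 174*m + 162) + 64*m^3 - 552*m^2 - 216*m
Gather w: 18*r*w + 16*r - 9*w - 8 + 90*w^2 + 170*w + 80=16*r + 90*w^2 + w*(18*r + 161) + 72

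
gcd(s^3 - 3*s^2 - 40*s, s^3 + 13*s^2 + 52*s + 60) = s + 5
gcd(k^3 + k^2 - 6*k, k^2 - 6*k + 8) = k - 2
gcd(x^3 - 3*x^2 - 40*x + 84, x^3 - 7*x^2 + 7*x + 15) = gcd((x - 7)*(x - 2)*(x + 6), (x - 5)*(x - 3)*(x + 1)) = 1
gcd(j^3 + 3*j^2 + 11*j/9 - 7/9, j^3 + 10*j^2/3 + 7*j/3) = j^2 + 10*j/3 + 7/3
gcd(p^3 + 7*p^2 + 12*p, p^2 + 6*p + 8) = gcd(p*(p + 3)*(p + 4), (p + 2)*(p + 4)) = p + 4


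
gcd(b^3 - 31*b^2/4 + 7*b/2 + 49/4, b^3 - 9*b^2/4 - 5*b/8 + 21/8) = b^2 - 3*b/4 - 7/4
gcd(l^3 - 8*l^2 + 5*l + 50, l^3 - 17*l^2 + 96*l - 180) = l - 5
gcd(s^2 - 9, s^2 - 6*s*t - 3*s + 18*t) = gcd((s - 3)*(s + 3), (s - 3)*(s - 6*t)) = s - 3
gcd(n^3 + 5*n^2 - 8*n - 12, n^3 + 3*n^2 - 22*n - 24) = n^2 + 7*n + 6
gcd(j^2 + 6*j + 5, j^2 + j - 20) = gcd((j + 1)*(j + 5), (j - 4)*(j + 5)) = j + 5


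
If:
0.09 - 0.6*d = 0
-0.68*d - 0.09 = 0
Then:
No Solution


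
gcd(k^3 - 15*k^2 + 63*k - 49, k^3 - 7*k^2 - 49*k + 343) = k^2 - 14*k + 49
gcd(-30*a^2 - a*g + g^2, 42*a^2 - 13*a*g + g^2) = 6*a - g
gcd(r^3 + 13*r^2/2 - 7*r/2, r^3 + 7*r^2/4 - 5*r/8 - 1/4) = r - 1/2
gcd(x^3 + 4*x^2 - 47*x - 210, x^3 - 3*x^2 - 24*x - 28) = x - 7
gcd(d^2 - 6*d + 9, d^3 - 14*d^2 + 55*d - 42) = 1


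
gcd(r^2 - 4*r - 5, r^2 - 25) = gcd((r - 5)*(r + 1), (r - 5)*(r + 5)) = r - 5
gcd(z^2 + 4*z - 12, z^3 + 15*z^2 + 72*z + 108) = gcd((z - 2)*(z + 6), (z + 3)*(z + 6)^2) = z + 6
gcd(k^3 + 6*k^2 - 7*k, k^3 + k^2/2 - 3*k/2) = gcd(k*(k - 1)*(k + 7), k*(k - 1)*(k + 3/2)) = k^2 - k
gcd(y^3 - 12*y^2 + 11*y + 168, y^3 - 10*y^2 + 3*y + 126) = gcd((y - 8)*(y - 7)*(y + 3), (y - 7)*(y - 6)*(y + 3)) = y^2 - 4*y - 21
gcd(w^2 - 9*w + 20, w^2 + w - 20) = w - 4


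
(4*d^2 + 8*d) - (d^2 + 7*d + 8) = 3*d^2 + d - 8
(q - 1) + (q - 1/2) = 2*q - 3/2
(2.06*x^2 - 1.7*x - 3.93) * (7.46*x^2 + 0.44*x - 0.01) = 15.3676*x^4 - 11.7756*x^3 - 30.0864*x^2 - 1.7122*x + 0.0393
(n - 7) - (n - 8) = 1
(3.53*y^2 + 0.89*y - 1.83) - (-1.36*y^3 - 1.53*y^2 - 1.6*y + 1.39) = 1.36*y^3 + 5.06*y^2 + 2.49*y - 3.22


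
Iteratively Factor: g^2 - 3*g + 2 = (g - 1)*(g - 2)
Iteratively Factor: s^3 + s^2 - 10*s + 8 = (s - 1)*(s^2 + 2*s - 8) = (s - 1)*(s + 4)*(s - 2)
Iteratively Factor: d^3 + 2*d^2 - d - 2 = (d + 1)*(d^2 + d - 2) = (d - 1)*(d + 1)*(d + 2)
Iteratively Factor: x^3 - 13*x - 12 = (x - 4)*(x^2 + 4*x + 3) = (x - 4)*(x + 1)*(x + 3)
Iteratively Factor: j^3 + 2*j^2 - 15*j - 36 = (j + 3)*(j^2 - j - 12) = (j + 3)^2*(j - 4)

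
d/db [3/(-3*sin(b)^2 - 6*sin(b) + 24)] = 2*(sin(b) + 1)*cos(b)/(sin(b)^2 + 2*sin(b) - 8)^2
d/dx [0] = 0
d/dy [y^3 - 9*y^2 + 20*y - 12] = 3*y^2 - 18*y + 20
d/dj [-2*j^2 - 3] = -4*j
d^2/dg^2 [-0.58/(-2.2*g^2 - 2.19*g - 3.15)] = (-5.6144*g^2 - 5.58888*g + 0.58*(4.4*g + 2.19)*(8.8*g + 4.38) - 8.0388)/(2.2*g^2 + 2.19*g + 3.15)^3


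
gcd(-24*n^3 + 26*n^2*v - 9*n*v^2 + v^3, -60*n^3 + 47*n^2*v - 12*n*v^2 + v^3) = 12*n^2 - 7*n*v + v^2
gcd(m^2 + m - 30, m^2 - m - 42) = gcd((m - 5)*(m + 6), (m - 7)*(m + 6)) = m + 6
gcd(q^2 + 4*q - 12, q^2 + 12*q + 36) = q + 6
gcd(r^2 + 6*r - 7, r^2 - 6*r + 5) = r - 1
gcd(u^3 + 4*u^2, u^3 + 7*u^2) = u^2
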